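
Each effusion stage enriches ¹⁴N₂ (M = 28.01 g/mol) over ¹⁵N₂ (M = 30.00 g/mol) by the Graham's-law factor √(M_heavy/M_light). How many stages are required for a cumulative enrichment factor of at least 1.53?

Single-stage factor α = √(30.00/28.01), so ln α = ½ ln(1.07105) = 0.03432.
Need α^N ≥ 1.53 ⇒ N ≥ ln(1.53) / ln α = 0.4253 / 0.03432 = 12.39.
Minimum whole number of stages: N = 13.

13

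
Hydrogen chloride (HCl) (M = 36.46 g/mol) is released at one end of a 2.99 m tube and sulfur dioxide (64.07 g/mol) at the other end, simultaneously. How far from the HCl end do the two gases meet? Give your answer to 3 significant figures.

The fronts meet when d_HCl + d_SO₂ = L with d_HCl/d_SO₂ = √(M_SO₂/M_HCl) (Graham's law). Here √(M_SO₂/M_HCl) = √(64.07/36.46) = 1.326.
With d_HCl + d_SO₂ = 2.99 m, d_SO₂ = 2.99/(1 + 1.326) = 1.286 m.
d_HCl = 2.99 − 1.286 = 1.70 m.

1.70 m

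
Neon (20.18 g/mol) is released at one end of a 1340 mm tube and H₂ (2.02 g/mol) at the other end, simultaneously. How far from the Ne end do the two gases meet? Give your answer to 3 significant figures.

322 mm

Graham's law gives d_Ne/d_H₂ = rate_Ne/rate_H₂ = √(M_H₂/M_Ne) = √(2.02/20.18) = 0.3164.
With d_Ne + d_H₂ = 1340 mm, d_H₂ = 1340/(1 + 0.3164) = 1018 mm.
d_Ne = 1340 − 1018 = 322 mm.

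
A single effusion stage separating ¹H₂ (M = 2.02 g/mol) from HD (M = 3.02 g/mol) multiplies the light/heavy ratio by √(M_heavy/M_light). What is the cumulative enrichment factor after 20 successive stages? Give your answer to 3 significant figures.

55.8

Overall factor = α^20 with α = √(3.02/2.02), i.e. (3.02/2.02)^(20/2).
= 1.49505^10 = 55.8.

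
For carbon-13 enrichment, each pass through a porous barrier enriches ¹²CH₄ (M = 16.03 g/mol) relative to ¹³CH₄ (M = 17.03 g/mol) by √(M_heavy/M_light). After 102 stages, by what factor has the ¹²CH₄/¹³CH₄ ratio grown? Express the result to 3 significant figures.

21.9

The single-stage factor is √(M_heavy/M_light), so 102 stages give [√(17.03/16.03)]^102 = (17.03/16.03)^(102/2).
= 1.06238^51 = 21.9.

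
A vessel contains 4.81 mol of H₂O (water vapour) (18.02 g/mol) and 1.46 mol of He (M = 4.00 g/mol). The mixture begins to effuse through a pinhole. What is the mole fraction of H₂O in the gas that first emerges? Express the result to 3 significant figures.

0.608

Each component's effusion rate ∝ (its partial pressure)·(1/√M) ∝ n_i/√M_i.
So x_H₂O in the escaping gas = (n_H₂O/√M_H₂O) / Σ(n_i/√M_i)
= (4.81/√18.02) / (4.81/√18.02 + 1.46/√4.00) = 1.133/(1.133 + 0.7300) = 0.608.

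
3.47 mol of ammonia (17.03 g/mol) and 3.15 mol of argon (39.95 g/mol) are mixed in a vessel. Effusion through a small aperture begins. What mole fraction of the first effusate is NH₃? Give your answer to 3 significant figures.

The effusion rate of species i is ∝ p_i/√M_i ∝ n_i/√M_i.
x_NH₃(eff) = (n_NH₃/√M_NH₃) / (n_NH₃/√M_NH₃ + n_Ar/√M_Ar)
= (3.47/√17.03) / (3.47/√17.03 + 3.15/√39.95) = 0.8409/(0.8409 + 0.4984) = 0.628.

0.628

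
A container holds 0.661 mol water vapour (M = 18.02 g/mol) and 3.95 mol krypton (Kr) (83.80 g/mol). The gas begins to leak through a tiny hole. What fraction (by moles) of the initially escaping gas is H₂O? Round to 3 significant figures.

The effusion rate of species i is ∝ p_i/√M_i ∝ n_i/√M_i.
x_H₂O(eff) = (n_H₂O/√M_H₂O) / (n_H₂O/√M_H₂O + n_Kr/√M_Kr)
= (0.661/√18.02) / (0.661/√18.02 + 3.95/√83.80) = 0.1557/(0.1557 + 0.4315) = 0.265.

0.265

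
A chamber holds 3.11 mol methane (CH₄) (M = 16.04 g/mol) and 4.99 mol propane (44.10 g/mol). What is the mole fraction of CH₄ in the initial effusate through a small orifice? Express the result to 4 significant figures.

Effusion rate of each component ∝ n_i/√M_i (partial pressure × 1/√M).
Mole fraction of CH₄ in the effusate = (n_CH₄/√M_CH₄) / (n_CH₄/√M_CH₄ + n_C₃H₈/√M_C₃H₈)
= (3.11/√16.04) / (3.11/√16.04 + 4.99/√44.10) = 0.7765/(0.7765 + 0.7514) = 0.5082.

0.5082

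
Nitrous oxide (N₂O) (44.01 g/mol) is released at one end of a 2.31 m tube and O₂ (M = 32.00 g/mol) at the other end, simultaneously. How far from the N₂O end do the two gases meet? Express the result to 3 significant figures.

Distances travelled in equal time are proportional to diffusion rates, so d_N₂O/d_O₂ = √(M_O₂/M_N₂O) = √(32.00/44.01) = 0.8527.
With d_N₂O + d_O₂ = 2.31 m, d_O₂ = 2.31/(1 + 0.8527) = 1.247 m.
d_N₂O = 2.31 − 1.247 = 1.06 m.

1.06 m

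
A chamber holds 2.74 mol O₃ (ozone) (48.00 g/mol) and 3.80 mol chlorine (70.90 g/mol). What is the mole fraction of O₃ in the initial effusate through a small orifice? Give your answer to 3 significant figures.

0.467

Rate_i ∝ x_i/√M_i (Graham's law weighted by mole fraction), so the effusate composition follows n_i/√M_i.
x_O₃(eff) = (n_O₃/√M_O₃) / (n_O₃/√M_O₃ + n_Cl₂/√M_Cl₂)
= (2.74/√48.00) / (2.74/√48.00 + 3.80/√70.90) = 0.3955/(0.3955 + 0.4513) = 0.467.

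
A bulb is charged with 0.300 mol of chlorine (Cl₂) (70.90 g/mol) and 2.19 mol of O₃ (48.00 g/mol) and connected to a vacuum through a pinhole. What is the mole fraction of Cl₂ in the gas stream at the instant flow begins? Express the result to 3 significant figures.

Effusion rate of each component ∝ n_i/√M_i (partial pressure × 1/√M).
Mole fraction of Cl₂ in the effusate = (n_Cl₂/√M_Cl₂) / (n_Cl₂/√M_Cl₂ + n_O₃/√M_O₃)
= (0.300/√70.90) / (0.300/√70.90 + 2.19/√48.00) = 0.03563/(0.03563 + 0.3161) = 0.101.

0.101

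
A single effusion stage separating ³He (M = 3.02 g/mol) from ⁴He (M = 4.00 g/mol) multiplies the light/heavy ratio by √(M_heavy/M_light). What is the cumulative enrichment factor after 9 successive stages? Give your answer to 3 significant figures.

Overall factor = α^9 with α = √(4.00/3.02), i.e. (4.00/3.02)^(9/2).
= 1.32450^(9/2) = 3.54.

3.54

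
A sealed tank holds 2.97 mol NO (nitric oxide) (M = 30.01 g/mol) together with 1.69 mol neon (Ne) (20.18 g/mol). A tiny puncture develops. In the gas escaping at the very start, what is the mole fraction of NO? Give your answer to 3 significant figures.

0.590

Each component's effusion rate ∝ (its partial pressure)·(1/√M) ∝ n_i/√M_i.
Mole fraction of NO in the effusate = (n_NO/√M_NO) / (n_NO/√M_NO + n_Ne/√M_Ne)
= (2.97/√30.01) / (2.97/√30.01 + 1.69/√20.18) = 0.5422/(0.5422 + 0.3762) = 0.590.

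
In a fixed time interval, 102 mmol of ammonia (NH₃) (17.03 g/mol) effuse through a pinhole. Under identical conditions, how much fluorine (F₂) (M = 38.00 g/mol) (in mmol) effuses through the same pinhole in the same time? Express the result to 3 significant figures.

68.3 mmol

Graham's law gives rate_F₂/rate_NH₃ = √(M_NH₃/M_F₂) = √(17.03/38.00) = √0.4482 = 0.6694.
So the amount for F₂ is 102 × 0.6694 = 68.3 mmol.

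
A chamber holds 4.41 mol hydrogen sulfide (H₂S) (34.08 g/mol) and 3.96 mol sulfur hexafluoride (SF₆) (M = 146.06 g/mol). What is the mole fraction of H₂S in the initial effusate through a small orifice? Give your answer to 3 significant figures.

0.697

The effusion rate of species i is ∝ p_i/√M_i ∝ n_i/√M_i.
x_H₂S(eff) = (n_H₂S/√M_H₂S) / (n_H₂S/√M_H₂S + n_SF₆/√M_SF₆)
= (4.41/√34.08) / (4.41/√34.08 + 3.96/√146.06) = 0.7554/(0.7554 + 0.3277) = 0.697.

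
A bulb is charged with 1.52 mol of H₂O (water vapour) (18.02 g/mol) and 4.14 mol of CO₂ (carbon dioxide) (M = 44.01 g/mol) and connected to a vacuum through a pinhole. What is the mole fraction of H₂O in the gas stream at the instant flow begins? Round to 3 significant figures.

Rate_i ∝ x_i/√M_i (Graham's law weighted by mole fraction), so the effusate composition follows n_i/√M_i.
So x_H₂O in the escaping gas = (n_H₂O/√M_H₂O) / Σ(n_i/√M_i)
= (1.52/√18.02) / (1.52/√18.02 + 4.14/√44.01) = 0.3581/(0.3581 + 0.6241) = 0.365.

0.365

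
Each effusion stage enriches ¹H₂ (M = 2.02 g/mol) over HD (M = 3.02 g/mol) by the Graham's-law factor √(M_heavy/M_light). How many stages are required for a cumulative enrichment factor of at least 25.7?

17

With α = √(3.02/2.02) per stage, ln α = ½ ln(1.49505) = 0.2011.
Need α^N ≥ 25.7 ⇒ N ≥ ln(25.7) / ln α = 3.246 / 0.2011 = 16.15.
Minimum whole number of stages: N = 17.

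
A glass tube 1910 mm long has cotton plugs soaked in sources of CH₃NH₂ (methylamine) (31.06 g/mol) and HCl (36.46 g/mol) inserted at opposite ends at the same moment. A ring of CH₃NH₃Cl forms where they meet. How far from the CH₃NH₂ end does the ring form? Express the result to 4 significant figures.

993.2 mm

The fronts meet when d_CH₃NH₂ + d_HCl = L with d_CH₃NH₂/d_HCl = √(M_HCl/M_CH₃NH₂) (Graham's law). Here √(M_HCl/M_CH₃NH₂) = √(36.46/31.06) = 1.083.
With d_CH₃NH₂ + d_HCl = 1910 mm, d_HCl = 1910/(1 + 1.083) = 916.8 mm.
d_CH₃NH₂ = 1910 − 916.8 = 993.2 mm.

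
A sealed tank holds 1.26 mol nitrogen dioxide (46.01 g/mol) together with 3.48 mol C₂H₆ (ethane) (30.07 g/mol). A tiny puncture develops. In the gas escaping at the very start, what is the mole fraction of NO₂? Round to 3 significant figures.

Rate_i ∝ x_i/√M_i (Graham's law weighted by mole fraction), so the effusate composition follows n_i/√M_i.
x_NO₂(eff) = (n_NO₂/√M_NO₂) / (n_NO₂/√M_NO₂ + n_C₂H₆/√M_C₂H₆)
= (1.26/√46.01) / (1.26/√46.01 + 3.48/√30.07) = 0.1858/(0.1858 + 0.6346) = 0.226.

0.226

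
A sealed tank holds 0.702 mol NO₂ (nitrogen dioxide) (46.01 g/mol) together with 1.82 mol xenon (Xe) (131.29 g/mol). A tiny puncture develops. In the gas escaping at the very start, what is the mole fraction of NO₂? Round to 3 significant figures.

The effusion rate of species i is ∝ p_i/√M_i ∝ n_i/√M_i.
So x_NO₂ in the escaping gas = (n_NO₂/√M_NO₂) / Σ(n_i/√M_i)
= (0.702/√46.01) / (0.702/√46.01 + 1.82/√131.29) = 0.1035/(0.1035 + 0.1588) = 0.395.

0.395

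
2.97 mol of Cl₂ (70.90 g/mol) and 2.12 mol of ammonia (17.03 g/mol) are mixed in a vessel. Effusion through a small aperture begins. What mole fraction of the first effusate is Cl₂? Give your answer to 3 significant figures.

Effusion rate of each component ∝ n_i/√M_i (partial pressure × 1/√M).
So x_Cl₂ in the escaping gas = (n_Cl₂/√M_Cl₂) / Σ(n_i/√M_i)
= (2.97/√70.90) / (2.97/√70.90 + 2.12/√17.03) = 0.3527/(0.3527 + 0.5137) = 0.407.

0.407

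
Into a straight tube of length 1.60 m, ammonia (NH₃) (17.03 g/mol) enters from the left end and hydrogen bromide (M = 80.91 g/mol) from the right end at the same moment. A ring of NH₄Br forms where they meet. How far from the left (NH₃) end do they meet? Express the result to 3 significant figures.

1.10 m

Graham's law gives d_NH₃/d_HBr = rate_NH₃/rate_HBr = √(M_HBr/M_NH₃) = √(80.91/17.03) = 2.180.
With d_NH₃ + d_HBr = 1.60 m, d_HBr = 1.60/(1 + 2.180) = 0.5032 m.
d_NH₃ = 1.60 − 0.5032 = 1.10 m.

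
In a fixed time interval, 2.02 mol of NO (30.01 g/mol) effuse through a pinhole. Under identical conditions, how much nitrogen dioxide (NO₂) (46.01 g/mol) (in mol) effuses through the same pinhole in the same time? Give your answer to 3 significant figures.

Since effusion rate ∝ 1/√M, rate_NO₂/rate_NO = √(M_NO/M_NO₂) = √(30.01/46.01) = √0.6522 = 0.8076.
So the amount for NO₂ is 2.02 × 0.8076 = 1.63 mol.

1.63 mol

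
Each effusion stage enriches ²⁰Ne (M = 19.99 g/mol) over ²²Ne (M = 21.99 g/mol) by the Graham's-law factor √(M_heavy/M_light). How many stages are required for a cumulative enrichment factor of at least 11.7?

52

Per stage α = (21.99/19.99)^(1/2) = 1.10005^0.5, giving ln α = 0.04768.
Need α^N ≥ 11.7 ⇒ N ≥ ln(11.7) / ln α = 2.460 / 0.04768 = 51.59.
So at least 52 stages are needed.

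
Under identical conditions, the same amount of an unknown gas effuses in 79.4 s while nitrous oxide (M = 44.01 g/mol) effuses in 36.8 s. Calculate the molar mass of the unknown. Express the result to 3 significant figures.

Graham's law gives t_X/t_N₂O = √(M_X/M_N₂O).
79.4/36.8 = 2.158 = √(M_X/44.01)
M_X = 44.01 × 2.158² = 44.01 × 4.655 = 205 g/mol

205 g/mol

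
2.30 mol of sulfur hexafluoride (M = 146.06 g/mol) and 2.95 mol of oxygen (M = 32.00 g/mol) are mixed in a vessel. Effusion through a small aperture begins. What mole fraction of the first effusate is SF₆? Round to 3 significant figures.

Rate_i ∝ x_i/√M_i (Graham's law weighted by mole fraction), so the effusate composition follows n_i/√M_i.
So x_SF₆ in the escaping gas = (n_SF₆/√M_SF₆) / Σ(n_i/√M_i)
= (2.30/√146.06) / (2.30/√146.06 + 2.95/√32.00) = 0.1903/(0.1903 + 0.5215) = 0.267.

0.267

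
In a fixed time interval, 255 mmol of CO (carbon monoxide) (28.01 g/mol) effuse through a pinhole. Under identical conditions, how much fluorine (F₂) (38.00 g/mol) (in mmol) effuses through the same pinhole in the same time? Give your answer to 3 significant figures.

From Graham's law, rate_F₂/rate_CO = √(M_CO/M_F₂) = √(28.01/38.00) = √0.7371 = 0.8585.
So the amount for F₂ is 255 × 0.8585 = 219 mmol.

219 mmol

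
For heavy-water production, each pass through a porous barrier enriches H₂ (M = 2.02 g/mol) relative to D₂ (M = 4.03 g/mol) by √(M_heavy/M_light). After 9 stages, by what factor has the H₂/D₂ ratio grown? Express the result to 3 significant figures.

The single-stage factor is √(M_heavy/M_light), so 9 stages give [√(4.03/2.02)]^9 = (4.03/2.02)^(9/2).
= 1.99505^(9/2) = 22.4.

22.4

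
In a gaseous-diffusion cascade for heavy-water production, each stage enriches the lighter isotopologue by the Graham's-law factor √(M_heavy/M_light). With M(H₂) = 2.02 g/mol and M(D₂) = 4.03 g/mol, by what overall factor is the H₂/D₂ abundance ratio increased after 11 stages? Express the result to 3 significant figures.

44.6

After 11 stages the ratio has grown by (√(4.03/2.02))^11 = (4.03/2.02)^(11/2).
= 1.99505^(11/2) = 44.6.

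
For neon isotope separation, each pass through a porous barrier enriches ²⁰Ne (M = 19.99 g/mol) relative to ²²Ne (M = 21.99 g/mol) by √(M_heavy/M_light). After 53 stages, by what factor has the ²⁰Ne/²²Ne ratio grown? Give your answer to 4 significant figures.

12.51

Each stage multiplies the ratio by α = √(21.99/19.99), so after 53 stages the overall factor is α^53 = (21.99/19.99)^(53/2).
= 1.10005^(53/2) = 12.51.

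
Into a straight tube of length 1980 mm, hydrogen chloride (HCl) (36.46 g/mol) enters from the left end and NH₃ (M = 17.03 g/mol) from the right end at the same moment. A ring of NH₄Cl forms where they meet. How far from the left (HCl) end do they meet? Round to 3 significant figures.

804 mm

Distances travelled in equal time are proportional to diffusion rates, so d_HCl/d_NH₃ = √(M_NH₃/M_HCl) = √(17.03/36.46) = 0.6834.
With d_HCl + d_NH₃ = 1980 mm, d_NH₃ = 1980/(1 + 0.6834) = 1176 mm.
d_HCl = 1980 − 1176 = 804 mm.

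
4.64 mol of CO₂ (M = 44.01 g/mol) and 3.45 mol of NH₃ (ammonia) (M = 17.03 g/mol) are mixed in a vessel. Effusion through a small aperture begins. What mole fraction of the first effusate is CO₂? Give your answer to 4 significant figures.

0.4555

The effusion rate of species i is ∝ p_i/√M_i ∝ n_i/√M_i.
So x_CO₂ in the escaping gas = (n_CO₂/√M_CO₂) / Σ(n_i/√M_i)
= (4.64/√44.01) / (4.64/√44.01 + 3.45/√17.03) = 0.6994/(0.6994 + 0.8360) = 0.4555.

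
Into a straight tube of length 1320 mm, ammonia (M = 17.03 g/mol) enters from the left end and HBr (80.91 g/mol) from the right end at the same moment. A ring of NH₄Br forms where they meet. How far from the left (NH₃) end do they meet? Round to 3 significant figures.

905 mm

Graham's law gives d_NH₃/d_HBr = rate_NH₃/rate_HBr = √(M_HBr/M_NH₃) = √(80.91/17.03) = 2.180.
With d_NH₃ + d_HBr = 1320 mm, d_HBr = 1320/(1 + 2.180) = 415.1 mm.
d_NH₃ = 1320 − 415.1 = 905 mm.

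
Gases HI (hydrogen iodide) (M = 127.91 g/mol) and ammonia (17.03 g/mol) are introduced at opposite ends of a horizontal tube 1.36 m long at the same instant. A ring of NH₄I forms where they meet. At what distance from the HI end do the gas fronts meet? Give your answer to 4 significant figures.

In equal time, each gas travels a distance ∝ its rate ∝ 1/√M, so d_HI/d_NH₃ = √(M_NH₃/M_HI) = √(17.03/127.91) = 0.3649.
With d_HI + d_NH₃ = 1.36 m, d_NH₃ = 1.36/(1 + 0.3649) = 0.9964 m.
d_HI = 1.36 − 0.9964 = 0.3636 m.

0.3636 m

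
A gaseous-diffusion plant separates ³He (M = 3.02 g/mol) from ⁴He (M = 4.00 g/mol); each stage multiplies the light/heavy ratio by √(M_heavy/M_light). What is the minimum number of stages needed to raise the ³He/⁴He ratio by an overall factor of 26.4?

With α = √(4.00/3.02) per stage, ln α = ½ ln(1.32450) = 0.1405.
Need α^N ≥ 26.4 ⇒ N ≥ ln(26.4) / ln α = 3.273 / 0.1405 = 23.29.
So at least 24 stages are needed.

24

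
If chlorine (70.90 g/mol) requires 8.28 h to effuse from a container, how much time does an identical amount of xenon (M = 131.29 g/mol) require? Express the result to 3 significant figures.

11.3 h

Graham's law gives t_Xe/t_Cl₂ = √(M_Xe/M_Cl₂) = √(131.29/70.90) = √1.852 = 1.361.
So the time for Xe is 8.28 × 1.361 = 11.3 h.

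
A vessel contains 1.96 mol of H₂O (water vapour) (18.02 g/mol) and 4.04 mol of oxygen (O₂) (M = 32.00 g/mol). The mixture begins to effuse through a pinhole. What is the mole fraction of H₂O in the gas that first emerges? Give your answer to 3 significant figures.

Effusion rate of each component ∝ n_i/√M_i (partial pressure × 1/√M).
Mole fraction of H₂O in the effusate = (n_H₂O/√M_H₂O) / (n_H₂O/√M_H₂O + n_O₂/√M_O₂)
= (1.96/√18.02) / (1.96/√18.02 + 4.04/√32.00) = 0.4617/(0.4617 + 0.7142) = 0.393.

0.393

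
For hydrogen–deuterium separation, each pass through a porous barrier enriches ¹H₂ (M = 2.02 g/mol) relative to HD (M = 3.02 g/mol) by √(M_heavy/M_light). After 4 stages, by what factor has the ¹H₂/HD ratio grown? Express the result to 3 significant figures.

The single-stage factor is √(M_heavy/M_light), so 4 stages give [√(3.02/2.02)]^4 = (3.02/2.02)^(4/2).
= 1.49505^2 = 2.24.

2.24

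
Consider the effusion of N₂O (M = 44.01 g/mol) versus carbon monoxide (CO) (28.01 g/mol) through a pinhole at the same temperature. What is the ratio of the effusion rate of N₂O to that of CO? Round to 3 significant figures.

0.798

By Graham's law, rate_N₂O/rate_CO = √(M_CO/M_N₂O) = √(28.01/44.01) = √0.6364 = 0.798.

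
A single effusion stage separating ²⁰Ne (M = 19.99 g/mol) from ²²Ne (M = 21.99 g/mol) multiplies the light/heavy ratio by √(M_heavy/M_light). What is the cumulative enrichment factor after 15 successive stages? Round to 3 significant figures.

After 15 stages the ratio has grown by (√(21.99/19.99))^15 = (21.99/19.99)^(15/2).
= 1.10005^(15/2) = 2.04.

2.04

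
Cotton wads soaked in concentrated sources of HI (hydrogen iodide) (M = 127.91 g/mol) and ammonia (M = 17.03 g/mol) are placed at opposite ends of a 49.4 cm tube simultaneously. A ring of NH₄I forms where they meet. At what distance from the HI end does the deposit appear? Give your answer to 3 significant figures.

Distances travelled in equal time are proportional to diffusion rates, so d_HI/d_NH₃ = √(M_NH₃/M_HI) = √(17.03/127.91) = 0.3649.
With d_HI + d_NH₃ = 49.4 cm, d_NH₃ = 49.4/(1 + 0.3649) = 36.19 cm.
d_HI = 49.4 − 36.19 = 13.2 cm.

13.2 cm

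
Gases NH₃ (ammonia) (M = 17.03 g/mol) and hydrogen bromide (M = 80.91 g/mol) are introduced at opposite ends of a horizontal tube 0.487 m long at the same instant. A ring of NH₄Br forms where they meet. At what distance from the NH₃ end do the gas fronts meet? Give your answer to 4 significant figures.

The fronts meet when d_NH₃ + d_HBr = L with d_NH₃/d_HBr = √(M_HBr/M_NH₃) (Graham's law). Here √(M_HBr/M_NH₃) = √(80.91/17.03) = 2.180.
With d_NH₃ + d_HBr = 0.487 m, d_HBr = 0.487/(1 + 2.180) = 0.1532 m.
d_NH₃ = 0.487 − 0.1532 = 0.3338 m.

0.3338 m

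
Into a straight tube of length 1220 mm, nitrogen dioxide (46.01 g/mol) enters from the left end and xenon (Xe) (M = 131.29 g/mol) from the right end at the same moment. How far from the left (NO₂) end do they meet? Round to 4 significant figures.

766.3 mm

Graham's law gives d_NO₂/d_Xe = rate_NO₂/rate_Xe = √(M_Xe/M_NO₂) = √(131.29/46.01) = 1.689.
With d_NO₂ + d_Xe = 1220 mm, d_Xe = 1220/(1 + 1.689) = 453.7 mm.
d_NO₂ = 1220 − 453.7 = 766.3 mm.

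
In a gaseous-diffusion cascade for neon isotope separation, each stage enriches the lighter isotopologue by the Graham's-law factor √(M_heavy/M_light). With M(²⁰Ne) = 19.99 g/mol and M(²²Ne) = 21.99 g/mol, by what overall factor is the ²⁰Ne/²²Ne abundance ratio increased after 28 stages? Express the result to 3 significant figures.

3.80

The single-stage factor is √(M_heavy/M_light), so 28 stages give [√(21.99/19.99)]^28 = (21.99/19.99)^(28/2).
= 1.10005^14 = 3.80.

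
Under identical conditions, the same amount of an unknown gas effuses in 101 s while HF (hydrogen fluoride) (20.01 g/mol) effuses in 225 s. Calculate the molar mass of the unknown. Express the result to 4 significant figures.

Using Graham's law: t_X/t_HF = √(M_X/M_HF).
101/225 = 0.4489 = √(M_X/20.01)
M_X = 20.01 × 0.4489² = 20.01 × 0.2015 = 4.032 g/mol

4.032 g/mol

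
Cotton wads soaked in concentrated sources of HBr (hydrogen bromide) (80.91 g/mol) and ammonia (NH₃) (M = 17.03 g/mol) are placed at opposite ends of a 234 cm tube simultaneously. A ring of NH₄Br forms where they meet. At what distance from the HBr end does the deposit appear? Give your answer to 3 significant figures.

73.6 cm

Distances travelled in equal time are proportional to diffusion rates, so d_HBr/d_NH₃ = √(M_NH₃/M_HBr) = √(17.03/80.91) = 0.4588.
With d_HBr + d_NH₃ = 234 cm, d_NH₃ = 234/(1 + 0.4588) = 160.4 cm.
d_HBr = 234 − 160.4 = 73.6 cm.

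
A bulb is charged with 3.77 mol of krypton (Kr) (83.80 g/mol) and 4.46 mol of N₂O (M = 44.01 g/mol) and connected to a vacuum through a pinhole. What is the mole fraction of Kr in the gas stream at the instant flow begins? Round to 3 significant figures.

Effusion rate of each component ∝ n_i/√M_i (partial pressure × 1/√M).
Mole fraction of Kr in the effusate = (n_Kr/√M_Kr) / (n_Kr/√M_Kr + n_N₂O/√M_N₂O)
= (3.77/√83.80) / (3.77/√83.80 + 4.46/√44.01) = 0.4118/(0.4118 + 0.6723) = 0.380.

0.380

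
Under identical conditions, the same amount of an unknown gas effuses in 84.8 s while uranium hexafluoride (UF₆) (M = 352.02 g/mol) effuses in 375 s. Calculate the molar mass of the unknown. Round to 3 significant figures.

By Graham's law, t_X/t_UF₆ = √(M_X/M_UF₆).
84.8/375 = 0.2261 = √(M_X/352.02)
M_X = 352.02 × 0.2261² = 352.02 × 0.05114 = 18.0 g/mol

18.0 g/mol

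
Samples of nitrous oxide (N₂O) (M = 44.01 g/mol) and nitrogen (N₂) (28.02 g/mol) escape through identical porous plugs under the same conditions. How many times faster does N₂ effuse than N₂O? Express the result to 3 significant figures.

Using Graham's law: rate_N₂/rate_N₂O = √(M_N₂O/M_N₂) = √(44.01/28.02) = √1.571 = 1.25.

1.25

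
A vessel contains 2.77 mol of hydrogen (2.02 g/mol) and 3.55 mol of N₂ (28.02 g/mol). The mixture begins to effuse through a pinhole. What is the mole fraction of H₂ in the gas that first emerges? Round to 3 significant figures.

0.744

Rate_i ∝ x_i/√M_i (Graham's law weighted by mole fraction), so the effusate composition follows n_i/√M_i.
So x_H₂ in the escaping gas = (n_H₂/√M_H₂) / Σ(n_i/√M_i)
= (2.77/√2.02) / (2.77/√2.02 + 3.55/√28.02) = 1.949/(1.949 + 0.6706) = 0.744.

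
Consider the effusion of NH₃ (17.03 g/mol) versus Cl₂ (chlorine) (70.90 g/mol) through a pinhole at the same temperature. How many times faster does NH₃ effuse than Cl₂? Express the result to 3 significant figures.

2.04

Graham's law gives rate_NH₃/rate_Cl₂ = √(M_Cl₂/M_NH₃) = √(70.90/17.03) = √4.163 = 2.04.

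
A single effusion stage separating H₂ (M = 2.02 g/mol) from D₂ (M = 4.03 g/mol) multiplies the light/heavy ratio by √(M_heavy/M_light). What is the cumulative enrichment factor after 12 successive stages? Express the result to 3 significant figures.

The single-stage factor is √(M_heavy/M_light), so 12 stages give [√(4.03/2.02)]^12 = (4.03/2.02)^(12/2).
= 1.99505^6 = 63.1.

63.1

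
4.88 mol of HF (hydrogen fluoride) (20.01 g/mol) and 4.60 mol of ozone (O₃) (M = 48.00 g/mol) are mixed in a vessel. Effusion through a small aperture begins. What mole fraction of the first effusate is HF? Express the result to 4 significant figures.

0.6217

Each component's effusion rate ∝ (its partial pressure)·(1/√M) ∝ n_i/√M_i.
So x_HF in the escaping gas = (n_HF/√M_HF) / Σ(n_i/√M_i)
= (4.88/√20.01) / (4.88/√20.01 + 4.60/√48.00) = 1.091/(1.091 + 0.6640) = 0.6217.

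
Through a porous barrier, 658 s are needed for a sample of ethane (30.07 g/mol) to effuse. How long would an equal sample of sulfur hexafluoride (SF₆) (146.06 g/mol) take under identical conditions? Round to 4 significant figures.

By Graham's law, t_SF₆/t_C₂H₆ = √(M_SF₆/M_C₂H₆) = √(146.06/30.07) = √4.857 = 2.204.
So the time for SF₆ is 658 × 2.204 = 1450 s.

1450 s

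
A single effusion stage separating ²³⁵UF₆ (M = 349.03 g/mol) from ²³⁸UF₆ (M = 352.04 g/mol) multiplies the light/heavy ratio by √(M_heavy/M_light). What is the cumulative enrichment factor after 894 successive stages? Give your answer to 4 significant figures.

46.45

Each stage multiplies the ratio by α = √(352.04/349.03), so after 894 stages the overall factor is α^894 = (352.04/349.03)^(894/2).
= 1.00862^447 = 46.45.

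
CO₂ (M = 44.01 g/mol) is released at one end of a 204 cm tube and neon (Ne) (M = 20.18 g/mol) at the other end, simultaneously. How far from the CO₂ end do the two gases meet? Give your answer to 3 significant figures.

Graham's law gives d_CO₂/d_Ne = rate_CO₂/rate_Ne = √(M_Ne/M_CO₂) = √(20.18/44.01) = 0.6772.
With d_CO₂ + d_Ne = 204 cm, d_Ne = 204/(1 + 0.6772) = 121.6 cm.
d_CO₂ = 204 − 121.6 = 82.4 cm.

82.4 cm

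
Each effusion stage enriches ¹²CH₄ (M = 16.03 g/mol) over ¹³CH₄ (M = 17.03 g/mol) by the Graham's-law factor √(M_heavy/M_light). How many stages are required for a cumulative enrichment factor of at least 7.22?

66

Per stage α = (17.03/16.03)^(1/2) = 1.06238^0.5, giving ln α = 0.03026.
Need α^N ≥ 7.22 ⇒ N ≥ ln(7.22) / ln α = 1.977 / 0.03026 = 65.33.
Rounding up, N = 66 stages.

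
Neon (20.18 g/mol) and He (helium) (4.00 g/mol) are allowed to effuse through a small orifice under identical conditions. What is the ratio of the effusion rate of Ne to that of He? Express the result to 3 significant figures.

Since effusion rate ∝ 1/√M, rate_Ne/rate_He = √(M_He/M_Ne) = √(4.00/20.18) = √0.1982 = 0.445.

0.445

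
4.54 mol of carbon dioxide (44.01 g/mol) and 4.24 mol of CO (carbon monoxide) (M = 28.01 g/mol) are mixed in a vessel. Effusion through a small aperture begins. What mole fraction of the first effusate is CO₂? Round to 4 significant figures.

0.4607

The effusion rate of species i is ∝ p_i/√M_i ∝ n_i/√M_i.
x_CO₂(eff) = (n_CO₂/√M_CO₂) / (n_CO₂/√M_CO₂ + n_CO/√M_CO)
= (4.54/√44.01) / (4.54/√44.01 + 4.24/√28.01) = 0.6844/(0.6844 + 0.8011) = 0.4607.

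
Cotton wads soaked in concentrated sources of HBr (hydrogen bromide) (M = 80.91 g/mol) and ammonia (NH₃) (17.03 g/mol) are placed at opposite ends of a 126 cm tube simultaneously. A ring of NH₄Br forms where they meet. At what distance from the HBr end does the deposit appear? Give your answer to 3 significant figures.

The fronts meet when d_HBr + d_NH₃ = L with d_HBr/d_NH₃ = √(M_NH₃/M_HBr) (Graham's law). Here √(M_NH₃/M_HBr) = √(17.03/80.91) = 0.4588.
With d_HBr + d_NH₃ = 126 cm, d_NH₃ = 126/(1 + 0.4588) = 86.37 cm.
d_HBr = 126 − 86.37 = 39.6 cm.

39.6 cm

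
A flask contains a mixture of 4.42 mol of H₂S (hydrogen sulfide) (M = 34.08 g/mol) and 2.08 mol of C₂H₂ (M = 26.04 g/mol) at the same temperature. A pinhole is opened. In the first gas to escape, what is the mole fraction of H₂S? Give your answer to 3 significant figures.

The effusion rate of species i is ∝ p_i/√M_i ∝ n_i/√M_i.
Mole fraction of H₂S in the effusate = (n_H₂S/√M_H₂S) / (n_H₂S/√M_H₂S + n_C₂H₂/√M_C₂H₂)
= (4.42/√34.08) / (4.42/√34.08 + 2.08/√26.04) = 0.7571/(0.7571 + 0.4076) = 0.650.

0.650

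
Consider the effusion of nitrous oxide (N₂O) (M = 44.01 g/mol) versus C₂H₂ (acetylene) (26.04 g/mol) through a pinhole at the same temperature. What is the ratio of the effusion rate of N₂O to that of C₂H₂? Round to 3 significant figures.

By Graham's law, rate_N₂O/rate_C₂H₂ = √(M_C₂H₂/M_N₂O) = √(26.04/44.01) = √0.5917 = 0.769.

0.769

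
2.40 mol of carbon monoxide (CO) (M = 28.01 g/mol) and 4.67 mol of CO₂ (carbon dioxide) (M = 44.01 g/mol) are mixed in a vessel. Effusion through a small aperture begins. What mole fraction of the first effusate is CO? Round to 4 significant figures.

0.3918

Rate_i ∝ x_i/√M_i (Graham's law weighted by mole fraction), so the effusate composition follows n_i/√M_i.
Mole fraction of CO in the effusate = (n_CO/√M_CO) / (n_CO/√M_CO + n_CO₂/√M_CO₂)
= (2.40/√28.01) / (2.40/√28.01 + 4.67/√44.01) = 0.4535/(0.4535 + 0.7039) = 0.3918.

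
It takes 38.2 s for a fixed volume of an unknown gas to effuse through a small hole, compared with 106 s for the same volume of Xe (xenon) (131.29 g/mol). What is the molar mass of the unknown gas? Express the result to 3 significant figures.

Graham's law gives t_X/t_Xe = √(M_X/M_Xe).
38.2/106 = 0.3604 = √(M_X/131.29)
M_X = 131.29 × 0.3604² = 131.29 × 0.1299 = 17.1 g/mol

17.1 g/mol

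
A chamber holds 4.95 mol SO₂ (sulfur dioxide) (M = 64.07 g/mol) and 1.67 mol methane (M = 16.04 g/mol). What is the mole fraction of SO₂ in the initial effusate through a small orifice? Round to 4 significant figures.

0.5973

Effusion rate of each component ∝ n_i/√M_i (partial pressure × 1/√M).
Mole fraction of SO₂ in the effusate = (n_SO₂/√M_SO₂) / (n_SO₂/√M_SO₂ + n_CH₄/√M_CH₄)
= (4.95/√64.07) / (4.95/√64.07 + 1.67/√16.04) = 0.6184/(0.6184 + 0.4170) = 0.5973.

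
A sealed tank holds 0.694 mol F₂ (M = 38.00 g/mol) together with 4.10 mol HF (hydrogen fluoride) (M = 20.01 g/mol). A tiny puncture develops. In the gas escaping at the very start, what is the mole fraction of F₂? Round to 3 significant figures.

Rate_i ∝ x_i/√M_i (Graham's law weighted by mole fraction), so the effusate composition follows n_i/√M_i.
x_F₂(eff) = (n_F₂/√M_F₂) / (n_F₂/√M_F₂ + n_HF/√M_HF)
= (0.694/√38.00) / (0.694/√38.00 + 4.10/√20.01) = 0.1126/(0.1126 + 0.9166) = 0.109.

0.109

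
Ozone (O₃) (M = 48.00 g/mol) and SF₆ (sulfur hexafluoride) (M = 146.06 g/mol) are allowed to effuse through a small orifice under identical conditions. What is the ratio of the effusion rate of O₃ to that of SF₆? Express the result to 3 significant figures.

1.74

Graham's law gives rate_O₃/rate_SF₆ = √(M_SF₆/M_O₃) = √(146.06/48.00) = √3.043 = 1.74.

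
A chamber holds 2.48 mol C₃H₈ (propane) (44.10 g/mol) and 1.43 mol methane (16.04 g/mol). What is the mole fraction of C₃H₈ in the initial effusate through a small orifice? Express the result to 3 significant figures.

0.511

Rate_i ∝ x_i/√M_i (Graham's law weighted by mole fraction), so the effusate composition follows n_i/√M_i.
So x_C₃H₈ in the escaping gas = (n_C₃H₈/√M_C₃H₈) / Σ(n_i/√M_i)
= (2.48/√44.10) / (2.48/√44.10 + 1.43/√16.04) = 0.3734/(0.3734 + 0.3571) = 0.511.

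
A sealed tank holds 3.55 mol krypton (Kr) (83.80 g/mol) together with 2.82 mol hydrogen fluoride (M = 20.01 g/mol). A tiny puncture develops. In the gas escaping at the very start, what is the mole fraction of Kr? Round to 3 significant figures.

0.381

The effusion rate of species i is ∝ p_i/√M_i ∝ n_i/√M_i.
x_Kr(eff) = (n_Kr/√M_Kr) / (n_Kr/√M_Kr + n_HF/√M_HF)
= (3.55/√83.80) / (3.55/√83.80 + 2.82/√20.01) = 0.3878/(0.3878 + 0.6304) = 0.381.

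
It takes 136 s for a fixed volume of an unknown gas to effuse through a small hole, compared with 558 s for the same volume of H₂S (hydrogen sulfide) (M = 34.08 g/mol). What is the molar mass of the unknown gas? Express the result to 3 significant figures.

2.02 g/mol

Graham's law gives t_X/t_H₂S = √(M_X/M_H₂S).
136/558 = 0.2437 = √(M_X/34.08)
M_X = 34.08 × 0.2437² = 34.08 × 0.05940 = 2.02 g/mol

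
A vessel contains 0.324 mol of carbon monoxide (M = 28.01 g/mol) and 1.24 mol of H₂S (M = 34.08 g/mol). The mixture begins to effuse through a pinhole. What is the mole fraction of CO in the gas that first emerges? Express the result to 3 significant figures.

Effusion rate of each component ∝ n_i/√M_i (partial pressure × 1/√M).
So x_CO in the escaping gas = (n_CO/√M_CO) / Σ(n_i/√M_i)
= (0.324/√28.01) / (0.324/√28.01 + 1.24/√34.08) = 0.06122/(0.06122 + 0.2124) = 0.224.

0.224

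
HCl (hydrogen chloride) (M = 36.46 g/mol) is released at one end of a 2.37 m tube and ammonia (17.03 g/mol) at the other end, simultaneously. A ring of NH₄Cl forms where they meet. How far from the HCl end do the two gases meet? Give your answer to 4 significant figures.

0.9622 m

In equal time, each gas travels a distance ∝ its rate ∝ 1/√M, so d_HCl/d_NH₃ = √(M_NH₃/M_HCl) = √(17.03/36.46) = 0.6834.
With d_HCl + d_NH₃ = 2.37 m, d_NH₃ = 2.37/(1 + 0.6834) = 1.408 m.
d_HCl = 2.37 − 1.408 = 0.9622 m.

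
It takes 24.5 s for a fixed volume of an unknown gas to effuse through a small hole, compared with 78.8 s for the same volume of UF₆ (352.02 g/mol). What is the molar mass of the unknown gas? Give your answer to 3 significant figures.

Since effusion rate ∝ 1/√M, t_X/t_UF₆ = √(M_X/M_UF₆).
24.5/78.8 = 0.3109 = √(M_X/352.02)
M_X = 352.02 × 0.3109² = 352.02 × 0.09667 = 34.0 g/mol

34.0 g/mol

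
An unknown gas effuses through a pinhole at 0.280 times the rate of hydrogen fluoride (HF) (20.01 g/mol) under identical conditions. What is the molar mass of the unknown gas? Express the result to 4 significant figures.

255.2 g/mol

Graham's law gives rate_X/rate_HF = √(M_HF/M_X).
0.280 = √(20.01/M_X)
M_X = 20.01 / 0.280² = 20.01 / 0.07840 = 255.2 g/mol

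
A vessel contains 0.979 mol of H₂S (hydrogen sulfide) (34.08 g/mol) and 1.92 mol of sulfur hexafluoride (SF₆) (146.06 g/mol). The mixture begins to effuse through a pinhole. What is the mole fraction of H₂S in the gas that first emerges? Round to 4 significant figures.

0.5135

Effusion rate of each component ∝ n_i/√M_i (partial pressure × 1/√M).
So x_H₂S in the escaping gas = (n_H₂S/√M_H₂S) / Σ(n_i/√M_i)
= (0.979/√34.08) / (0.979/√34.08 + 1.92/√146.06) = 0.1677/(0.1677 + 0.1589) = 0.5135.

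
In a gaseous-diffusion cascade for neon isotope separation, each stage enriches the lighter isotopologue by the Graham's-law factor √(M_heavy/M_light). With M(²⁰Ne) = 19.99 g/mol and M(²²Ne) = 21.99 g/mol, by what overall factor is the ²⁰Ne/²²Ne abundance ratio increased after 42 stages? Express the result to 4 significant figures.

After 42 stages the ratio has grown by (√(21.99/19.99))^42 = (21.99/19.99)^(42/2).
= 1.10005^21 = 7.407.

7.407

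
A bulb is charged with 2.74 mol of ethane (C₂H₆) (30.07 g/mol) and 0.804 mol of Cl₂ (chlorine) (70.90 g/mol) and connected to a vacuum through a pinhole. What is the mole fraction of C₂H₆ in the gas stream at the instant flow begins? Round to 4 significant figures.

Rate_i ∝ x_i/√M_i (Graham's law weighted by mole fraction), so the effusate composition follows n_i/√M_i.
x_C₂H₆(eff) = (n_C₂H₆/√M_C₂H₆) / (n_C₂H₆/√M_C₂H₆ + n_Cl₂/√M_Cl₂)
= (2.74/√30.07) / (2.74/√30.07 + 0.804/√70.90) = 0.4997/(0.4997 + 0.09548) = 0.8396.

0.8396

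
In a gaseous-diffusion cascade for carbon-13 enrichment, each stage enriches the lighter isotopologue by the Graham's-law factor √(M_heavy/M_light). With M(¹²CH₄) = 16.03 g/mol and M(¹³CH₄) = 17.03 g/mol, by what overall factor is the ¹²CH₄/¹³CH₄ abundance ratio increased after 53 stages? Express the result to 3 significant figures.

Overall factor = α^53 with α = √(17.03/16.03), i.e. (17.03/16.03)^(53/2).
= 1.06238^(53/2) = 4.97.

4.97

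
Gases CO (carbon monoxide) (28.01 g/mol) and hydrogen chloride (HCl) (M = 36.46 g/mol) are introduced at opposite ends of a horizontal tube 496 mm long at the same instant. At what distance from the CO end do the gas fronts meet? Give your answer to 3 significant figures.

264 mm

The fronts meet when d_CO + d_HCl = L with d_CO/d_HCl = √(M_HCl/M_CO) (Graham's law). Here √(M_HCl/M_CO) = √(36.46/28.01) = 1.141.
With d_CO + d_HCl = 496 mm, d_HCl = 496/(1 + 1.141) = 231.7 mm.
d_CO = 496 − 231.7 = 264 mm.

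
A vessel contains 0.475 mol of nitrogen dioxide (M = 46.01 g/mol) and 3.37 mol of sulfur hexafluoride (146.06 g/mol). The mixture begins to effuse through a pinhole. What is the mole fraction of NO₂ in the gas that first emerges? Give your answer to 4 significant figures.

Rate_i ∝ x_i/√M_i (Graham's law weighted by mole fraction), so the effusate composition follows n_i/√M_i.
x_NO₂(eff) = (n_NO₂/√M_NO₂) / (n_NO₂/√M_NO₂ + n_SF₆/√M_SF₆)
= (0.475/√46.01) / (0.475/√46.01 + 3.37/√146.06) = 0.07003/(0.07003 + 0.2788) = 0.2007.

0.2007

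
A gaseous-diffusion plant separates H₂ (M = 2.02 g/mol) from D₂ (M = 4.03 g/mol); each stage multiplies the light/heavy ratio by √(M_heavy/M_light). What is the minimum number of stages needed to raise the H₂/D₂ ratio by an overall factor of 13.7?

8

With α = √(4.03/2.02) per stage, ln α = ½ ln(1.99505) = 0.3453.
Need α^N ≥ 13.7 ⇒ N ≥ ln(13.7) / ln α = 2.617 / 0.3453 = 7.58.
Rounding up, N = 8 stages.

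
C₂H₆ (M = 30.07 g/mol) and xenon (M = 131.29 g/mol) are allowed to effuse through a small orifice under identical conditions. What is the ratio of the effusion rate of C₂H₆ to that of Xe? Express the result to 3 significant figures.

2.09

By Graham's law, rate_C₂H₆/rate_Xe = √(M_Xe/M_C₂H₆) = √(131.29/30.07) = √4.366 = 2.09.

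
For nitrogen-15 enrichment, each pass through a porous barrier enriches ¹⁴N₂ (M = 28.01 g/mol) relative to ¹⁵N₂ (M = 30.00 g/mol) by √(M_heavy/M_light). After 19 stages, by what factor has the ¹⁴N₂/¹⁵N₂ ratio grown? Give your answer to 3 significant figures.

After 19 stages the ratio has grown by (√(30.00/28.01))^19 = (30.00/28.01)^(19/2).
= 1.07105^(19/2) = 1.92.

1.92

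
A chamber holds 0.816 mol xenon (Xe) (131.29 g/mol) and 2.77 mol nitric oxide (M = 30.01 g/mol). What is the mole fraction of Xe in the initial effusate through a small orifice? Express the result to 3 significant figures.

Rate_i ∝ x_i/√M_i (Graham's law weighted by mole fraction), so the effusate composition follows n_i/√M_i.
Mole fraction of Xe in the effusate = (n_Xe/√M_Xe) / (n_Xe/√M_Xe + n_NO/√M_NO)
= (0.816/√131.29) / (0.816/√131.29 + 2.77/√30.01) = 0.07122/(0.07122 + 0.5056) = 0.123.

0.123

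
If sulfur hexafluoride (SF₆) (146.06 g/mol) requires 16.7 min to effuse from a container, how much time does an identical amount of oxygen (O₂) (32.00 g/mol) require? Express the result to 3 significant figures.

Graham's law gives t_O₂/t_SF₆ = √(M_O₂/M_SF₆) = √(32.00/146.06) = √0.2191 = 0.4681.
So the time for O₂ is 16.7 × 0.4681 = 7.82 min.

7.82 min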